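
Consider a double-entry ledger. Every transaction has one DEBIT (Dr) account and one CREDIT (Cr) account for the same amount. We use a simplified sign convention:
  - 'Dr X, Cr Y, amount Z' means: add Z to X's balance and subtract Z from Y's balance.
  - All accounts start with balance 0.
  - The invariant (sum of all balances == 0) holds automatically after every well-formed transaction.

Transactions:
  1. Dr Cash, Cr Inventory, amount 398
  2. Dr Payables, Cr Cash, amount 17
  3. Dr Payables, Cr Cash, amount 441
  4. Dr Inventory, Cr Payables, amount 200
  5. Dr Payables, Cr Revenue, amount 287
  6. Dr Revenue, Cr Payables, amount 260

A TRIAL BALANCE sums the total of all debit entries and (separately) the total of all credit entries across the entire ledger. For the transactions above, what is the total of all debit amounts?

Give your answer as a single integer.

Txn 1: debit+=398
Txn 2: debit+=17
Txn 3: debit+=441
Txn 4: debit+=200
Txn 5: debit+=287
Txn 6: debit+=260
Total debits = 1603

Answer: 1603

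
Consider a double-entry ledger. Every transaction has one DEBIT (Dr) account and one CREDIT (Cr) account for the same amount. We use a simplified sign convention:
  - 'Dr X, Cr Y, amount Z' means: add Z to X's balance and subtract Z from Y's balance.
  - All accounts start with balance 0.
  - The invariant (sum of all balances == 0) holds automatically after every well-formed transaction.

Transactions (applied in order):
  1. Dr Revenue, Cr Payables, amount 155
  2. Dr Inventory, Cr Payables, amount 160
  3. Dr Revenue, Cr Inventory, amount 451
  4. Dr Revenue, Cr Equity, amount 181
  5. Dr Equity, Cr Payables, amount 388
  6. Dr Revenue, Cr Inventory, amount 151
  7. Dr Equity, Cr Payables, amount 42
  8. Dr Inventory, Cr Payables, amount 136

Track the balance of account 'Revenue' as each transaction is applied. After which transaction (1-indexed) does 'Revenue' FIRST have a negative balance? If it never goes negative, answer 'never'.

Answer: never

Derivation:
After txn 1: Revenue=155
After txn 2: Revenue=155
After txn 3: Revenue=606
After txn 4: Revenue=787
After txn 5: Revenue=787
After txn 6: Revenue=938
After txn 7: Revenue=938
After txn 8: Revenue=938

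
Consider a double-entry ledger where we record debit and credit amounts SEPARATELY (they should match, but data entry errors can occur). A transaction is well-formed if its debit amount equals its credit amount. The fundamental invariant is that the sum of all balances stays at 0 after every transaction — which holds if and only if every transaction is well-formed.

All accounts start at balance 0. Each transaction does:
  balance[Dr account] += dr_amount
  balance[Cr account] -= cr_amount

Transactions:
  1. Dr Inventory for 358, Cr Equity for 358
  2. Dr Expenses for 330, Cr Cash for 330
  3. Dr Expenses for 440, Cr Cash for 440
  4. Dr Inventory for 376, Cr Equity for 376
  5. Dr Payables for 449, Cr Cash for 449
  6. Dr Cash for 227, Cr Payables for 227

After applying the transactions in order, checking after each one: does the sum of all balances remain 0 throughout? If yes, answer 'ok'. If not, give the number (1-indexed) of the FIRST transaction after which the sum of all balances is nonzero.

After txn 1: dr=358 cr=358 sum_balances=0
After txn 2: dr=330 cr=330 sum_balances=0
After txn 3: dr=440 cr=440 sum_balances=0
After txn 4: dr=376 cr=376 sum_balances=0
After txn 5: dr=449 cr=449 sum_balances=0
After txn 6: dr=227 cr=227 sum_balances=0

Answer: ok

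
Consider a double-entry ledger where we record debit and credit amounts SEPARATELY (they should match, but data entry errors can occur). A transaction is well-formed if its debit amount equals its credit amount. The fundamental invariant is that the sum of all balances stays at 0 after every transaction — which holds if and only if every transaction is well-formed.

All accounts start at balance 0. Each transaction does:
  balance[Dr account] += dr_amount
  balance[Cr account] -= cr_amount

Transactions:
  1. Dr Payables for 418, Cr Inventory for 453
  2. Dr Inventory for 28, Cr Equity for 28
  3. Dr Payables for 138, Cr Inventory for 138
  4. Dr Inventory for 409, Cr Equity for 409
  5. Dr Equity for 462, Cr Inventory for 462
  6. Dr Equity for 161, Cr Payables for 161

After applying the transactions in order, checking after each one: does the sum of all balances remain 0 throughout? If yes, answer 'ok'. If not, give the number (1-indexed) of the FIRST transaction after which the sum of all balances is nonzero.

Answer: 1

Derivation:
After txn 1: dr=418 cr=453 sum_balances=-35
After txn 2: dr=28 cr=28 sum_balances=-35
After txn 3: dr=138 cr=138 sum_balances=-35
After txn 4: dr=409 cr=409 sum_balances=-35
After txn 5: dr=462 cr=462 sum_balances=-35
After txn 6: dr=161 cr=161 sum_balances=-35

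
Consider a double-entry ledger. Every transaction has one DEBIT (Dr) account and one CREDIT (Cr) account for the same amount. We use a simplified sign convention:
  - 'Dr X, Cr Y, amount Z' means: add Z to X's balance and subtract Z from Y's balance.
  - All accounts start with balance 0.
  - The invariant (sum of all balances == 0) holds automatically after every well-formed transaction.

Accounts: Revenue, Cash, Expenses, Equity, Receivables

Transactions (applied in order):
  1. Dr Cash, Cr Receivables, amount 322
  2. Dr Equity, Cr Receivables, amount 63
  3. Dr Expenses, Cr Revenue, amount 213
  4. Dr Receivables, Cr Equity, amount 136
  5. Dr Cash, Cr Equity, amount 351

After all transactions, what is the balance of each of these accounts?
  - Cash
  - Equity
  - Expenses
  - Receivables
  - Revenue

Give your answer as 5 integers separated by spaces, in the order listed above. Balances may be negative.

Answer: 673 -424 213 -249 -213

Derivation:
After txn 1 (Dr Cash, Cr Receivables, amount 322): Cash=322 Receivables=-322
After txn 2 (Dr Equity, Cr Receivables, amount 63): Cash=322 Equity=63 Receivables=-385
After txn 3 (Dr Expenses, Cr Revenue, amount 213): Cash=322 Equity=63 Expenses=213 Receivables=-385 Revenue=-213
After txn 4 (Dr Receivables, Cr Equity, amount 136): Cash=322 Equity=-73 Expenses=213 Receivables=-249 Revenue=-213
After txn 5 (Dr Cash, Cr Equity, amount 351): Cash=673 Equity=-424 Expenses=213 Receivables=-249 Revenue=-213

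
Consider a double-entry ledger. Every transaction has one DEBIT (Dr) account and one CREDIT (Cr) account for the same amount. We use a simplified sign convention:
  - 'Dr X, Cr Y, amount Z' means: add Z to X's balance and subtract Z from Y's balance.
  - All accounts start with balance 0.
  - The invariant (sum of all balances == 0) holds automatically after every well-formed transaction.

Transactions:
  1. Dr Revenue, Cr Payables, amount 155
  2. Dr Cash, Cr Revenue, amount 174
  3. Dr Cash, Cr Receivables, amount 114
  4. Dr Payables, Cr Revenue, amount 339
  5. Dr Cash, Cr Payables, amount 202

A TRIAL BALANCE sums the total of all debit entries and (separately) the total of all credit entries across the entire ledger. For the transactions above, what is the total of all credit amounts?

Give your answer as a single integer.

Answer: 984

Derivation:
Txn 1: credit+=155
Txn 2: credit+=174
Txn 3: credit+=114
Txn 4: credit+=339
Txn 5: credit+=202
Total credits = 984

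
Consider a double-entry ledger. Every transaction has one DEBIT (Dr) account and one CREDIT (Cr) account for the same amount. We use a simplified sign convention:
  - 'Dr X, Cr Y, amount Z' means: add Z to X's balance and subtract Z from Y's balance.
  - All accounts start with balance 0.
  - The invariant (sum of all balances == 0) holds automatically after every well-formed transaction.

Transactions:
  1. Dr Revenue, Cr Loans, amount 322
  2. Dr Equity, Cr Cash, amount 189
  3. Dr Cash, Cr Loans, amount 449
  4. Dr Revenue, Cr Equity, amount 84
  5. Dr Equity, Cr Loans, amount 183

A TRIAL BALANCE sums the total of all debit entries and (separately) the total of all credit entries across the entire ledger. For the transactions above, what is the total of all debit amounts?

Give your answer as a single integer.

Txn 1: debit+=322
Txn 2: debit+=189
Txn 3: debit+=449
Txn 4: debit+=84
Txn 5: debit+=183
Total debits = 1227

Answer: 1227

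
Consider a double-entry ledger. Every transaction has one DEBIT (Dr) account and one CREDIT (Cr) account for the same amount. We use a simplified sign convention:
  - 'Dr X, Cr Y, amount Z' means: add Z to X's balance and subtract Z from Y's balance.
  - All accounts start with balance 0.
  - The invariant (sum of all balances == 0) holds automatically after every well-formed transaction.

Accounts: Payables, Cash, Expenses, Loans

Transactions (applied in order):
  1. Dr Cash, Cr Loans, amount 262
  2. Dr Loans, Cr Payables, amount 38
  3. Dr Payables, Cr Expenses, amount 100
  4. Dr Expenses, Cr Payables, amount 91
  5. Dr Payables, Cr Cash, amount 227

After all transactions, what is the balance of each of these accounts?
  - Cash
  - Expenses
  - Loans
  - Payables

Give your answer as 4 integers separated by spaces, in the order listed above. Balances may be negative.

Answer: 35 -9 -224 198

Derivation:
After txn 1 (Dr Cash, Cr Loans, amount 262): Cash=262 Loans=-262
After txn 2 (Dr Loans, Cr Payables, amount 38): Cash=262 Loans=-224 Payables=-38
After txn 3 (Dr Payables, Cr Expenses, amount 100): Cash=262 Expenses=-100 Loans=-224 Payables=62
After txn 4 (Dr Expenses, Cr Payables, amount 91): Cash=262 Expenses=-9 Loans=-224 Payables=-29
After txn 5 (Dr Payables, Cr Cash, amount 227): Cash=35 Expenses=-9 Loans=-224 Payables=198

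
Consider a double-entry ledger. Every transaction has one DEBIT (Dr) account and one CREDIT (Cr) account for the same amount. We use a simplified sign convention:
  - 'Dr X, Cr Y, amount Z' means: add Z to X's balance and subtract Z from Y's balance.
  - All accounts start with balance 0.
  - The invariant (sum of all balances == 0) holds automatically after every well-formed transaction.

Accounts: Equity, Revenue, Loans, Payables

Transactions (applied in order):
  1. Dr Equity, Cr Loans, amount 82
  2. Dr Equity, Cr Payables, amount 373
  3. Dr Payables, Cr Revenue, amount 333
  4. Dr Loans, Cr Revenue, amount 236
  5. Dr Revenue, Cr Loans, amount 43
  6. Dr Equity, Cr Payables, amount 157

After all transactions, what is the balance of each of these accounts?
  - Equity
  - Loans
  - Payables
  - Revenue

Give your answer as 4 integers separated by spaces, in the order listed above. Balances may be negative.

After txn 1 (Dr Equity, Cr Loans, amount 82): Equity=82 Loans=-82
After txn 2 (Dr Equity, Cr Payables, amount 373): Equity=455 Loans=-82 Payables=-373
After txn 3 (Dr Payables, Cr Revenue, amount 333): Equity=455 Loans=-82 Payables=-40 Revenue=-333
After txn 4 (Dr Loans, Cr Revenue, amount 236): Equity=455 Loans=154 Payables=-40 Revenue=-569
After txn 5 (Dr Revenue, Cr Loans, amount 43): Equity=455 Loans=111 Payables=-40 Revenue=-526
After txn 6 (Dr Equity, Cr Payables, amount 157): Equity=612 Loans=111 Payables=-197 Revenue=-526

Answer: 612 111 -197 -526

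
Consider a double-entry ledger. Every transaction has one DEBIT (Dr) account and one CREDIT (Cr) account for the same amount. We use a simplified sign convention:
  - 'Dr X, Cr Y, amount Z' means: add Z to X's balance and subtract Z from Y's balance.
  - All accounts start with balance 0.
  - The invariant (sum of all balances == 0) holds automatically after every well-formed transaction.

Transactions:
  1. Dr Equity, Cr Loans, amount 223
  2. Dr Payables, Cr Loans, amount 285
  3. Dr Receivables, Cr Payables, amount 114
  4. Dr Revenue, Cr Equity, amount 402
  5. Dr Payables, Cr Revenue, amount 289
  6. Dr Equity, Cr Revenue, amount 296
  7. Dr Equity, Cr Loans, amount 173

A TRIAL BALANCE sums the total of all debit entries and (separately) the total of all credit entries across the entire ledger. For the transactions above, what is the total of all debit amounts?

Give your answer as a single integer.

Txn 1: debit+=223
Txn 2: debit+=285
Txn 3: debit+=114
Txn 4: debit+=402
Txn 5: debit+=289
Txn 6: debit+=296
Txn 7: debit+=173
Total debits = 1782

Answer: 1782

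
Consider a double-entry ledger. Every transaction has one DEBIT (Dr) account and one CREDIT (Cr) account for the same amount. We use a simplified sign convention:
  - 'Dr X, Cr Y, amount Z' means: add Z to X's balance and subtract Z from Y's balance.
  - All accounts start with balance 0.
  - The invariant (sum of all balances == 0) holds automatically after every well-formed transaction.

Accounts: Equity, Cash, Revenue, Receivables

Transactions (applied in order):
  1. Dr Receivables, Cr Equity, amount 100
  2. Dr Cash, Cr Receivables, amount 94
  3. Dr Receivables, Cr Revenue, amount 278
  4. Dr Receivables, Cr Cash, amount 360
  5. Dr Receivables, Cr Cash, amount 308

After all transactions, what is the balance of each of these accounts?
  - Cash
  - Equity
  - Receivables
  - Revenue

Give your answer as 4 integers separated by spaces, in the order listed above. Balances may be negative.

After txn 1 (Dr Receivables, Cr Equity, amount 100): Equity=-100 Receivables=100
After txn 2 (Dr Cash, Cr Receivables, amount 94): Cash=94 Equity=-100 Receivables=6
After txn 3 (Dr Receivables, Cr Revenue, amount 278): Cash=94 Equity=-100 Receivables=284 Revenue=-278
After txn 4 (Dr Receivables, Cr Cash, amount 360): Cash=-266 Equity=-100 Receivables=644 Revenue=-278
After txn 5 (Dr Receivables, Cr Cash, amount 308): Cash=-574 Equity=-100 Receivables=952 Revenue=-278

Answer: -574 -100 952 -278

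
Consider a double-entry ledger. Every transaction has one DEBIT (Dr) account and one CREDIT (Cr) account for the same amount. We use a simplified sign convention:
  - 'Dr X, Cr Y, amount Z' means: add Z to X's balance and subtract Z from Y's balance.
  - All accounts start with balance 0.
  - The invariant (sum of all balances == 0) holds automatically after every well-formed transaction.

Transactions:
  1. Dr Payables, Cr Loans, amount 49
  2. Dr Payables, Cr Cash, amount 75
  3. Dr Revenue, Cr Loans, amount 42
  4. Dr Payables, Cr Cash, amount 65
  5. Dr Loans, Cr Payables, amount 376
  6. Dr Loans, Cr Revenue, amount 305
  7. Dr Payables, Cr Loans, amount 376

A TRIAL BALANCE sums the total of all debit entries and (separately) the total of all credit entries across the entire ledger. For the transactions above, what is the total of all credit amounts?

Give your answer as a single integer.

Answer: 1288

Derivation:
Txn 1: credit+=49
Txn 2: credit+=75
Txn 3: credit+=42
Txn 4: credit+=65
Txn 5: credit+=376
Txn 6: credit+=305
Txn 7: credit+=376
Total credits = 1288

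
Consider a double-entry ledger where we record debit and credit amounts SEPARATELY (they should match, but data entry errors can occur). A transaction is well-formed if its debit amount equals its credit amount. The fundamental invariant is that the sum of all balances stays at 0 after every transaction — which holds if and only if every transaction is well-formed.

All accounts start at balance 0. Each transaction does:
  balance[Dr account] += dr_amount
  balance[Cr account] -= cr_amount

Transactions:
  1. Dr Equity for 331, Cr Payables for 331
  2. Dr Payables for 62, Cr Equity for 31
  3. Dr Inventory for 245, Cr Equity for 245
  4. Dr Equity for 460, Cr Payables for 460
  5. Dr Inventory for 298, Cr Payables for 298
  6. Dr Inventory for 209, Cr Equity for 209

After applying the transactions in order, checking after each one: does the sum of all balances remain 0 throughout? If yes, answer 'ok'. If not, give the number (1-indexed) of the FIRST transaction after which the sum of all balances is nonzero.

Answer: 2

Derivation:
After txn 1: dr=331 cr=331 sum_balances=0
After txn 2: dr=62 cr=31 sum_balances=31
After txn 3: dr=245 cr=245 sum_balances=31
After txn 4: dr=460 cr=460 sum_balances=31
After txn 5: dr=298 cr=298 sum_balances=31
After txn 6: dr=209 cr=209 sum_balances=31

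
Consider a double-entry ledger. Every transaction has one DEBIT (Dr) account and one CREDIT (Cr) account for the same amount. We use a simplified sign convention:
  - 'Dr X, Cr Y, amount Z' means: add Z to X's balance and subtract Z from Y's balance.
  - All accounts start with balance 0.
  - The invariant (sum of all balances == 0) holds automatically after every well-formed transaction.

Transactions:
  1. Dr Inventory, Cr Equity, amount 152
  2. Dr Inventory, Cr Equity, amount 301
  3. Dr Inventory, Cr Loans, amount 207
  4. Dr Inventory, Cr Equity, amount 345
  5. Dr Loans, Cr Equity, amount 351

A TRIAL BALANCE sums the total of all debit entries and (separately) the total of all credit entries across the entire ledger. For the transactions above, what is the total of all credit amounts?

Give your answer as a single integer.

Txn 1: credit+=152
Txn 2: credit+=301
Txn 3: credit+=207
Txn 4: credit+=345
Txn 5: credit+=351
Total credits = 1356

Answer: 1356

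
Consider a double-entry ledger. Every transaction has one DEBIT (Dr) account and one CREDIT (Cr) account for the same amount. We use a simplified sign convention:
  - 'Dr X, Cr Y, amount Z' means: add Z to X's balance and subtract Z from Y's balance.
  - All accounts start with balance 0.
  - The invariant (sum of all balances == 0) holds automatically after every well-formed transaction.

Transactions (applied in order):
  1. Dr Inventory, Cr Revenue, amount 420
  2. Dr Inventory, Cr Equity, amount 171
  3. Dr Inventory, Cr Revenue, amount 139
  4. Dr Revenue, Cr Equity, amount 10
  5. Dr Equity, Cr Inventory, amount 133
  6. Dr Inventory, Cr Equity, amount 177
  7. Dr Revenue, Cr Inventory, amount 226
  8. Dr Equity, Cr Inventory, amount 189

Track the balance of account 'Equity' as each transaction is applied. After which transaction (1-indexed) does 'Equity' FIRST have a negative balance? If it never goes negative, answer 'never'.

Answer: 2

Derivation:
After txn 1: Equity=0
After txn 2: Equity=-171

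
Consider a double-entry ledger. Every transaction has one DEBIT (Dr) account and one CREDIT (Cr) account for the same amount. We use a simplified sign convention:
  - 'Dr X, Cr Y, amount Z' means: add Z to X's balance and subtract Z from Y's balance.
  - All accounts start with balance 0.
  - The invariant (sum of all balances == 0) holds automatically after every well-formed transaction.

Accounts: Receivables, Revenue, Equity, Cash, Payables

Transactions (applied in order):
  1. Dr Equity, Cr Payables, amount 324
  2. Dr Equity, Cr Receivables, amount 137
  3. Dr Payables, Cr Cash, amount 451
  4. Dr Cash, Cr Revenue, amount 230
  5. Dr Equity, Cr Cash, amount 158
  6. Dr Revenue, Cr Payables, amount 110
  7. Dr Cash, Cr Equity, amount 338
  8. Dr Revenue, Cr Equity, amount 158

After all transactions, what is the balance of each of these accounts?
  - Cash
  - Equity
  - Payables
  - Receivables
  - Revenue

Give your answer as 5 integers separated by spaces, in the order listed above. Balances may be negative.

Answer: -41 123 17 -137 38

Derivation:
After txn 1 (Dr Equity, Cr Payables, amount 324): Equity=324 Payables=-324
After txn 2 (Dr Equity, Cr Receivables, amount 137): Equity=461 Payables=-324 Receivables=-137
After txn 3 (Dr Payables, Cr Cash, amount 451): Cash=-451 Equity=461 Payables=127 Receivables=-137
After txn 4 (Dr Cash, Cr Revenue, amount 230): Cash=-221 Equity=461 Payables=127 Receivables=-137 Revenue=-230
After txn 5 (Dr Equity, Cr Cash, amount 158): Cash=-379 Equity=619 Payables=127 Receivables=-137 Revenue=-230
After txn 6 (Dr Revenue, Cr Payables, amount 110): Cash=-379 Equity=619 Payables=17 Receivables=-137 Revenue=-120
After txn 7 (Dr Cash, Cr Equity, amount 338): Cash=-41 Equity=281 Payables=17 Receivables=-137 Revenue=-120
After txn 8 (Dr Revenue, Cr Equity, amount 158): Cash=-41 Equity=123 Payables=17 Receivables=-137 Revenue=38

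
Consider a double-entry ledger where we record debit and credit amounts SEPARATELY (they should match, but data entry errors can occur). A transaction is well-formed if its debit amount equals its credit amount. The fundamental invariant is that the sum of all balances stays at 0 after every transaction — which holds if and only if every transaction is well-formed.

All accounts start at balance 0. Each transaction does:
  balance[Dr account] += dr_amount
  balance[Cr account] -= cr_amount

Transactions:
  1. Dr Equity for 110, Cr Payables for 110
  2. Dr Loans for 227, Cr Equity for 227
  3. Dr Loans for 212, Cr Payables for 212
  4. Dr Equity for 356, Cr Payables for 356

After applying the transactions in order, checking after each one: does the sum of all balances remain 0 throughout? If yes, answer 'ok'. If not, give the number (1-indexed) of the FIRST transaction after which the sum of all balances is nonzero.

Answer: ok

Derivation:
After txn 1: dr=110 cr=110 sum_balances=0
After txn 2: dr=227 cr=227 sum_balances=0
After txn 3: dr=212 cr=212 sum_balances=0
After txn 4: dr=356 cr=356 sum_balances=0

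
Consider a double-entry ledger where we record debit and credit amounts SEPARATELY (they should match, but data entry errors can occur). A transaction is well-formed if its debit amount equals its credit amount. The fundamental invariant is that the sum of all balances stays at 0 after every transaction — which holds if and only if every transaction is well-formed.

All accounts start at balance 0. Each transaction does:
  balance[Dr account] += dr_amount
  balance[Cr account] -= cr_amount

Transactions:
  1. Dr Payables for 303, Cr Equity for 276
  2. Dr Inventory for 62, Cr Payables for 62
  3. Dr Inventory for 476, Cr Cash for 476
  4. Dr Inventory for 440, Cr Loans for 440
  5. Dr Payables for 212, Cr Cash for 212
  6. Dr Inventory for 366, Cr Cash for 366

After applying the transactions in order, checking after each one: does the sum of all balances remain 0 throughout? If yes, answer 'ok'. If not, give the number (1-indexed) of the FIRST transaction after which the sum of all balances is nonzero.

Answer: 1

Derivation:
After txn 1: dr=303 cr=276 sum_balances=27
After txn 2: dr=62 cr=62 sum_balances=27
After txn 3: dr=476 cr=476 sum_balances=27
After txn 4: dr=440 cr=440 sum_balances=27
After txn 5: dr=212 cr=212 sum_balances=27
After txn 6: dr=366 cr=366 sum_balances=27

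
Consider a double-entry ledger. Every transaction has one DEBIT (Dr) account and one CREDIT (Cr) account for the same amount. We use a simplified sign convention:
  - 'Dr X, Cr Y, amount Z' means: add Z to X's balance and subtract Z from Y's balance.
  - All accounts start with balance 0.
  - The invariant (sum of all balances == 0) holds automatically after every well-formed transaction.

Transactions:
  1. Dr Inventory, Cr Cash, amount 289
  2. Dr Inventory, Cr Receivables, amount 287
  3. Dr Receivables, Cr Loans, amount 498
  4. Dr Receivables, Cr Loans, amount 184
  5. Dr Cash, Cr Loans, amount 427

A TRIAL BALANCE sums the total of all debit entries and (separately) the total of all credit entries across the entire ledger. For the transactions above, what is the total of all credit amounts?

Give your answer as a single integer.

Txn 1: credit+=289
Txn 2: credit+=287
Txn 3: credit+=498
Txn 4: credit+=184
Txn 5: credit+=427
Total credits = 1685

Answer: 1685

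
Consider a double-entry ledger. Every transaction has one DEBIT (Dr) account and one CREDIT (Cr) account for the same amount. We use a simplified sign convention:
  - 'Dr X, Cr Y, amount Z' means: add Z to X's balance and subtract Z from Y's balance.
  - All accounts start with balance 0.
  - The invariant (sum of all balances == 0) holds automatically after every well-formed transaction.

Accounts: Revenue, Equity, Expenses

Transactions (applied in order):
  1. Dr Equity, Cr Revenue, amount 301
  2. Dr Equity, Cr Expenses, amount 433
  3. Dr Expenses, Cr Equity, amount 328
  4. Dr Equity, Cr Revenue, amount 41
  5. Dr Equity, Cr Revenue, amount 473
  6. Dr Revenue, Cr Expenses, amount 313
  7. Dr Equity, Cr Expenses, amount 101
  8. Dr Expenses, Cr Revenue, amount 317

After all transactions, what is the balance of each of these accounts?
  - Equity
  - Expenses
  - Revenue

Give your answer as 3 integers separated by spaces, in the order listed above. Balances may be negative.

Answer: 1021 -202 -819

Derivation:
After txn 1 (Dr Equity, Cr Revenue, amount 301): Equity=301 Revenue=-301
After txn 2 (Dr Equity, Cr Expenses, amount 433): Equity=734 Expenses=-433 Revenue=-301
After txn 3 (Dr Expenses, Cr Equity, amount 328): Equity=406 Expenses=-105 Revenue=-301
After txn 4 (Dr Equity, Cr Revenue, amount 41): Equity=447 Expenses=-105 Revenue=-342
After txn 5 (Dr Equity, Cr Revenue, amount 473): Equity=920 Expenses=-105 Revenue=-815
After txn 6 (Dr Revenue, Cr Expenses, amount 313): Equity=920 Expenses=-418 Revenue=-502
After txn 7 (Dr Equity, Cr Expenses, amount 101): Equity=1021 Expenses=-519 Revenue=-502
After txn 8 (Dr Expenses, Cr Revenue, amount 317): Equity=1021 Expenses=-202 Revenue=-819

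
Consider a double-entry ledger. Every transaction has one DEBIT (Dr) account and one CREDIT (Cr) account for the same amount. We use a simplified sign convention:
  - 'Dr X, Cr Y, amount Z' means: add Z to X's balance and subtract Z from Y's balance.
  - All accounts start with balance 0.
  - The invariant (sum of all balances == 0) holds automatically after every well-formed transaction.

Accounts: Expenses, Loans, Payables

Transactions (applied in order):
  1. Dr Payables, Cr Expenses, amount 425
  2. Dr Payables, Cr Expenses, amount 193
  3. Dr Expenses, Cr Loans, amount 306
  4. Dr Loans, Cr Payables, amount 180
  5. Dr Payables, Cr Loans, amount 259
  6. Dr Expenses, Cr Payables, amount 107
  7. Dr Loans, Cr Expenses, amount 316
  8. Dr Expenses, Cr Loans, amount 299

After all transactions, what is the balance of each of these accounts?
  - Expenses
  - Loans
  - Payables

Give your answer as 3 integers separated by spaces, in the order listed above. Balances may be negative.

After txn 1 (Dr Payables, Cr Expenses, amount 425): Expenses=-425 Payables=425
After txn 2 (Dr Payables, Cr Expenses, amount 193): Expenses=-618 Payables=618
After txn 3 (Dr Expenses, Cr Loans, amount 306): Expenses=-312 Loans=-306 Payables=618
After txn 4 (Dr Loans, Cr Payables, amount 180): Expenses=-312 Loans=-126 Payables=438
After txn 5 (Dr Payables, Cr Loans, amount 259): Expenses=-312 Loans=-385 Payables=697
After txn 6 (Dr Expenses, Cr Payables, amount 107): Expenses=-205 Loans=-385 Payables=590
After txn 7 (Dr Loans, Cr Expenses, amount 316): Expenses=-521 Loans=-69 Payables=590
After txn 8 (Dr Expenses, Cr Loans, amount 299): Expenses=-222 Loans=-368 Payables=590

Answer: -222 -368 590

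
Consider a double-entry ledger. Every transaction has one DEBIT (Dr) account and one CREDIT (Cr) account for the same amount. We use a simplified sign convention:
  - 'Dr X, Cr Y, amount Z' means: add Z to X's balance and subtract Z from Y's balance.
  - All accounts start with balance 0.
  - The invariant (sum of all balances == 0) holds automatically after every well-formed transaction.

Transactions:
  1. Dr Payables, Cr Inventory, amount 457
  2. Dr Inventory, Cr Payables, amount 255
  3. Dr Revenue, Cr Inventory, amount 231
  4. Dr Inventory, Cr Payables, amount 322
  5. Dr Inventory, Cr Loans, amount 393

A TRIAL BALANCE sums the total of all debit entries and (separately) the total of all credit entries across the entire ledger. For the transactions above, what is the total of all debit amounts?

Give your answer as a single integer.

Txn 1: debit+=457
Txn 2: debit+=255
Txn 3: debit+=231
Txn 4: debit+=322
Txn 5: debit+=393
Total debits = 1658

Answer: 1658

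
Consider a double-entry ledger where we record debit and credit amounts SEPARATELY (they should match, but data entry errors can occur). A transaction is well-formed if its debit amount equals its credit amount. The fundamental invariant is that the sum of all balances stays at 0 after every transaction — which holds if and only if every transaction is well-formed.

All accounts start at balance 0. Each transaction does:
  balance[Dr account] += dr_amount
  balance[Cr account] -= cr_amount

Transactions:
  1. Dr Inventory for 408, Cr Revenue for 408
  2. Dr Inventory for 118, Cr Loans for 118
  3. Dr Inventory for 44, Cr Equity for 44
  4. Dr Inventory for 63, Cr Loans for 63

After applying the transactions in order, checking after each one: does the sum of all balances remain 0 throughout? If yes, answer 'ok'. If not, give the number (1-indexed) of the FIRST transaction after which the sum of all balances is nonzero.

Answer: ok

Derivation:
After txn 1: dr=408 cr=408 sum_balances=0
After txn 2: dr=118 cr=118 sum_balances=0
After txn 3: dr=44 cr=44 sum_balances=0
After txn 4: dr=63 cr=63 sum_balances=0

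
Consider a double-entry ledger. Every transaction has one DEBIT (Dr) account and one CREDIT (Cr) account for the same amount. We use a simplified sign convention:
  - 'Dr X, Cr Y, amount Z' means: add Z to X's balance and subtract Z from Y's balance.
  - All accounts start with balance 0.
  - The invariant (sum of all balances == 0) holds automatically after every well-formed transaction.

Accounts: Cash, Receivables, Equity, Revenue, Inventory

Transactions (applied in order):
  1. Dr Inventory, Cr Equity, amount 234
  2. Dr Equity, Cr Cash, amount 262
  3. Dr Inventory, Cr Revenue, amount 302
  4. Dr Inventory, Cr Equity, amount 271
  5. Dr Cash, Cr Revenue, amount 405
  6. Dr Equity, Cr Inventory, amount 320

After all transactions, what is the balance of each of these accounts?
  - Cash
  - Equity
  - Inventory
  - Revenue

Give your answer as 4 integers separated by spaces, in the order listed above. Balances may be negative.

Answer: 143 77 487 -707

Derivation:
After txn 1 (Dr Inventory, Cr Equity, amount 234): Equity=-234 Inventory=234
After txn 2 (Dr Equity, Cr Cash, amount 262): Cash=-262 Equity=28 Inventory=234
After txn 3 (Dr Inventory, Cr Revenue, amount 302): Cash=-262 Equity=28 Inventory=536 Revenue=-302
After txn 4 (Dr Inventory, Cr Equity, amount 271): Cash=-262 Equity=-243 Inventory=807 Revenue=-302
After txn 5 (Dr Cash, Cr Revenue, amount 405): Cash=143 Equity=-243 Inventory=807 Revenue=-707
After txn 6 (Dr Equity, Cr Inventory, amount 320): Cash=143 Equity=77 Inventory=487 Revenue=-707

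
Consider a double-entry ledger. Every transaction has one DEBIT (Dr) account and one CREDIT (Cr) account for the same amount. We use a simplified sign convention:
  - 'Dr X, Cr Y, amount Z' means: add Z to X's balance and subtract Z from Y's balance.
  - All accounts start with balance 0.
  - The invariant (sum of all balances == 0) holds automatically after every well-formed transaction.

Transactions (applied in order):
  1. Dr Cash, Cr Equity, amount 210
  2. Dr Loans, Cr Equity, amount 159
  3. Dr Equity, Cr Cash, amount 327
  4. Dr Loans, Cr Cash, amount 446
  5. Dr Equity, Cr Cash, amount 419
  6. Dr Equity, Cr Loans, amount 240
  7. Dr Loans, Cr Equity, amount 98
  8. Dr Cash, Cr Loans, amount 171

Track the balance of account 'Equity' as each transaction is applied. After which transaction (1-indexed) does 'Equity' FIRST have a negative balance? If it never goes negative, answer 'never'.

Answer: 1

Derivation:
After txn 1: Equity=-210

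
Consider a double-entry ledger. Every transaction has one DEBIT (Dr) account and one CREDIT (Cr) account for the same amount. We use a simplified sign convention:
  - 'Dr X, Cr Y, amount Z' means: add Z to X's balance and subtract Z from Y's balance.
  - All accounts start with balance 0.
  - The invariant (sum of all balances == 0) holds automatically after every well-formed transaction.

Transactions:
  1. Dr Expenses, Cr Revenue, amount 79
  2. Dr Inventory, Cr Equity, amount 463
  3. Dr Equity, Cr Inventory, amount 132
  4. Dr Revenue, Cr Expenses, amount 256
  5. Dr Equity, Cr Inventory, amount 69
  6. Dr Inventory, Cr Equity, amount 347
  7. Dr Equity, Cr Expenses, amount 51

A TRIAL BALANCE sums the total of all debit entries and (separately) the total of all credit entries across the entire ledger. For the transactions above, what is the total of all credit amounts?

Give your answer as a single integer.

Answer: 1397

Derivation:
Txn 1: credit+=79
Txn 2: credit+=463
Txn 3: credit+=132
Txn 4: credit+=256
Txn 5: credit+=69
Txn 6: credit+=347
Txn 7: credit+=51
Total credits = 1397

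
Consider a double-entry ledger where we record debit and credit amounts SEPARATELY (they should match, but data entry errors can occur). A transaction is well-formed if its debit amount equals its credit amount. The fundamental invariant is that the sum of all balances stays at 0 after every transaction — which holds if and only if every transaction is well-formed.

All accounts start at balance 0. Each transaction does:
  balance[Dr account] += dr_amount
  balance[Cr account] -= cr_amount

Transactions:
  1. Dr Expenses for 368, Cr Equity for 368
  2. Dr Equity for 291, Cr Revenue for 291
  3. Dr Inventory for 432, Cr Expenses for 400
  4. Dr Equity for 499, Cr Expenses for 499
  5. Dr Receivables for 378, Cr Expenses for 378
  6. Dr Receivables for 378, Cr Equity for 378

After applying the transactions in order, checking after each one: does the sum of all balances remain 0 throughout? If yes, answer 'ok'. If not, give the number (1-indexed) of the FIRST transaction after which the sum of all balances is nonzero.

Answer: 3

Derivation:
After txn 1: dr=368 cr=368 sum_balances=0
After txn 2: dr=291 cr=291 sum_balances=0
After txn 3: dr=432 cr=400 sum_balances=32
After txn 4: dr=499 cr=499 sum_balances=32
After txn 5: dr=378 cr=378 sum_balances=32
After txn 6: dr=378 cr=378 sum_balances=32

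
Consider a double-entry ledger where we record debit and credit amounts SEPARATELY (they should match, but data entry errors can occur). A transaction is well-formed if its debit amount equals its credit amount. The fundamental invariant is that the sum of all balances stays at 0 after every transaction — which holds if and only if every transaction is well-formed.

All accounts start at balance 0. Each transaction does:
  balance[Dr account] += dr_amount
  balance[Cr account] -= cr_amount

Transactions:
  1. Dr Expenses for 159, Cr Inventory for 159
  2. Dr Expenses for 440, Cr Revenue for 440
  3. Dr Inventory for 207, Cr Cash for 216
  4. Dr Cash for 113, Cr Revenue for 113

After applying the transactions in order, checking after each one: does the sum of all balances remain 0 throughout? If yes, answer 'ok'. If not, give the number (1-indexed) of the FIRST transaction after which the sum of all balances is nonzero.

Answer: 3

Derivation:
After txn 1: dr=159 cr=159 sum_balances=0
After txn 2: dr=440 cr=440 sum_balances=0
After txn 3: dr=207 cr=216 sum_balances=-9
After txn 4: dr=113 cr=113 sum_balances=-9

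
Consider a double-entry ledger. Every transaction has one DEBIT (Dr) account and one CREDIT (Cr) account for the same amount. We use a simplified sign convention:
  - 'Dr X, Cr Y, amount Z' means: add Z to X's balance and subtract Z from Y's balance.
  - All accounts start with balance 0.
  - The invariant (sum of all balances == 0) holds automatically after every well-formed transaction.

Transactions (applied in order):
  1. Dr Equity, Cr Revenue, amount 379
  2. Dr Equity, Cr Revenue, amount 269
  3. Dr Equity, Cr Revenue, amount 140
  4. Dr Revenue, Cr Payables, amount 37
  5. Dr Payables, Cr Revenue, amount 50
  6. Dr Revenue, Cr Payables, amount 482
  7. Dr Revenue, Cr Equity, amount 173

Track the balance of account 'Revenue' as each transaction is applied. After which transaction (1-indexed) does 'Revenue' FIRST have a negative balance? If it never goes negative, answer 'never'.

After txn 1: Revenue=-379

Answer: 1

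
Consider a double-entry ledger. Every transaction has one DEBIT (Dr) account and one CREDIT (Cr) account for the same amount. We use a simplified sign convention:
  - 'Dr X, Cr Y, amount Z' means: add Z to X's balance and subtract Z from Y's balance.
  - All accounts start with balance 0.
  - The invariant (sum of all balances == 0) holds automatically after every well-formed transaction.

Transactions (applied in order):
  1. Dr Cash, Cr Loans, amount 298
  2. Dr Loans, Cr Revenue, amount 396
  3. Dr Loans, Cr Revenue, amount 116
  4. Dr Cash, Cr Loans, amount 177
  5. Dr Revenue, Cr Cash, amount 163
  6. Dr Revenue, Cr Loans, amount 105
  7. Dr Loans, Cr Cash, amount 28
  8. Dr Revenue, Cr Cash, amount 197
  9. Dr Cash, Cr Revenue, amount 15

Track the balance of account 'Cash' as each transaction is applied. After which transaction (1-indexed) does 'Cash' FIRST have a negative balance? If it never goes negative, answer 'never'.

After txn 1: Cash=298
After txn 2: Cash=298
After txn 3: Cash=298
After txn 4: Cash=475
After txn 5: Cash=312
After txn 6: Cash=312
After txn 7: Cash=284
After txn 8: Cash=87
After txn 9: Cash=102

Answer: never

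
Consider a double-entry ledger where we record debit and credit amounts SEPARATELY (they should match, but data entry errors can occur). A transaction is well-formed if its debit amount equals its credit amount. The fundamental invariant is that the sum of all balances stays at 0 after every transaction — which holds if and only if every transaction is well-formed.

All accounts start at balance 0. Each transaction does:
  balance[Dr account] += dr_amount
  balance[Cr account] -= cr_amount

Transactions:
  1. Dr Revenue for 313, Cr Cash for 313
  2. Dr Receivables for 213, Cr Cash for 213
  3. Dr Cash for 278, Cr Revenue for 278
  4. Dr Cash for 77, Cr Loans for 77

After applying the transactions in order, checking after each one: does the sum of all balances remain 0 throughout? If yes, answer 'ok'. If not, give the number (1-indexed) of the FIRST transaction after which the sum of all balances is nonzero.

Answer: ok

Derivation:
After txn 1: dr=313 cr=313 sum_balances=0
After txn 2: dr=213 cr=213 sum_balances=0
After txn 3: dr=278 cr=278 sum_balances=0
After txn 4: dr=77 cr=77 sum_balances=0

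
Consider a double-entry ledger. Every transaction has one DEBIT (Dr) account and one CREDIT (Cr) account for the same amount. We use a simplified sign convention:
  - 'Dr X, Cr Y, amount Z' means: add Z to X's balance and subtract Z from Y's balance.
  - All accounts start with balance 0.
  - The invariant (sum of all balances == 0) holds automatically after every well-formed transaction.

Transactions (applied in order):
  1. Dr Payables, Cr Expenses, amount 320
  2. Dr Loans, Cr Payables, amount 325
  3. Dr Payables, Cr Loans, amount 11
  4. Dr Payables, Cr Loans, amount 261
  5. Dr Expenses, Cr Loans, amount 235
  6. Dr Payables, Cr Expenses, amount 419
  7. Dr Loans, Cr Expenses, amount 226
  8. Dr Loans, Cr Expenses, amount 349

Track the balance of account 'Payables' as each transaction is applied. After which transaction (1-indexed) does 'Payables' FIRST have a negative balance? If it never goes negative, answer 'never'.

Answer: 2

Derivation:
After txn 1: Payables=320
After txn 2: Payables=-5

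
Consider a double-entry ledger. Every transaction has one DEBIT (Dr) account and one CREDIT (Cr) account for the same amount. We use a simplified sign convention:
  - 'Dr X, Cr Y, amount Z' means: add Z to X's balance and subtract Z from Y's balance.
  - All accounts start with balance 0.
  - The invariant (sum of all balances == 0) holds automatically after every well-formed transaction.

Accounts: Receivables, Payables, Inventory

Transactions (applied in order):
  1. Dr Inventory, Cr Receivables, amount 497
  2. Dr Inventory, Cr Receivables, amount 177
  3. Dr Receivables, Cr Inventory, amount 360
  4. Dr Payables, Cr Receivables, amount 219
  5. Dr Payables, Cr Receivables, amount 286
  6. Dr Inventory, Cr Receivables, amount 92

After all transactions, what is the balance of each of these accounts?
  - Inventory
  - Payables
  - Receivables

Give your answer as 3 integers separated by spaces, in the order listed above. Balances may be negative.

Answer: 406 505 -911

Derivation:
After txn 1 (Dr Inventory, Cr Receivables, amount 497): Inventory=497 Receivables=-497
After txn 2 (Dr Inventory, Cr Receivables, amount 177): Inventory=674 Receivables=-674
After txn 3 (Dr Receivables, Cr Inventory, amount 360): Inventory=314 Receivables=-314
After txn 4 (Dr Payables, Cr Receivables, amount 219): Inventory=314 Payables=219 Receivables=-533
After txn 5 (Dr Payables, Cr Receivables, amount 286): Inventory=314 Payables=505 Receivables=-819
After txn 6 (Dr Inventory, Cr Receivables, amount 92): Inventory=406 Payables=505 Receivables=-911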